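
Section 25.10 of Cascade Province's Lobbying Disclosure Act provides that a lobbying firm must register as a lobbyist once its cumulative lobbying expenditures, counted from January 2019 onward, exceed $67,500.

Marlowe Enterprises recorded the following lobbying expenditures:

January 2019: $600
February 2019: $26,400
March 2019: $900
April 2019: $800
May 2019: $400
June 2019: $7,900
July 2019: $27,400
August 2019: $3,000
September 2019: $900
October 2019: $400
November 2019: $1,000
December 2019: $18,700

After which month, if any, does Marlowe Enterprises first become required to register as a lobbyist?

Through January 2019: $600
Through February 2019: $27,000
Through March 2019: $27,900
Through April 2019: $28,700
Through May 2019: $29,100
Through June 2019: $37,000
Through July 2019: $64,400
Through August 2019: $67,400
Through September 2019: $68,300 ← exceeds threshold

September 2019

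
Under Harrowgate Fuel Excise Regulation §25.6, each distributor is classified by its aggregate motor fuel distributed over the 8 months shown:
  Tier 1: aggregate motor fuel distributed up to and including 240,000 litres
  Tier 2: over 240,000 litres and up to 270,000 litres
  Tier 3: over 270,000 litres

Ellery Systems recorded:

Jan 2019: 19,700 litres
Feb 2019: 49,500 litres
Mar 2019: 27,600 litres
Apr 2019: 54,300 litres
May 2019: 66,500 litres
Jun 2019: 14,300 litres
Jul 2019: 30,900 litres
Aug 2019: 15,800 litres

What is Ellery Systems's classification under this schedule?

Aggregate motor fuel distributed: 19,700 litres + 49,500 litres + 27,600 litres + 54,300 litres + 66,500 litres + 14,300 litres + 30,900 litres + 15,800 litres = 278,600 litres.
278,600 litres > 270,000 litres, so Tier 3 applies.

Tier 3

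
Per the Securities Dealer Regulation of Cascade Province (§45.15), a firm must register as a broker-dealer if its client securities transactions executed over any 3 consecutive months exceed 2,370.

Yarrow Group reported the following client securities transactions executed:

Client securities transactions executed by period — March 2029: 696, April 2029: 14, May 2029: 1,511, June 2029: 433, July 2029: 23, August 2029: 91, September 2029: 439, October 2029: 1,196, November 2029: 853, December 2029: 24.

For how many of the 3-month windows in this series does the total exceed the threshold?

March 2029–May 2029: 696 + 14 + 1,511 = 2,221 (under)
April 2029–June 2029: 14 + 1,511 + 433 = 1,958 (under)
May 2029–July 2029: 1,511 + 433 + 23 = 1,967 (under)
June 2029–August 2029: 433 + 23 + 91 = 547 (under)
July 2029–September 2029: 23 + 91 + 439 = 553 (under)
August 2029–October 2029: 91 + 439 + 1,196 = 1,726 (under)
September 2029–November 2029: 439 + 1,196 + 853 = 2,488 (over)
October 2029–December 2029: 1,196 + 853 + 24 = 2,073 (under)
1 window exceeds the threshold.

1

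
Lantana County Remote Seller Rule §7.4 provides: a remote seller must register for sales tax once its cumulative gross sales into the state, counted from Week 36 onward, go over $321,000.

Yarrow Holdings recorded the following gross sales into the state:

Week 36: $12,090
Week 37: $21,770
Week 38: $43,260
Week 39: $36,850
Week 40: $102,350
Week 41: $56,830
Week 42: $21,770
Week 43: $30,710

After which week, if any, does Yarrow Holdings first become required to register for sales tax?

Through Week 36: $12,090
Through Week 37: $33,860
Through Week 38: $77,120
Through Week 39: $113,970
Through Week 40: $216,320
Through Week 41: $273,150
Through Week 42: $294,920
Through Week 43: $325,630 ← exceeds threshold

Week 43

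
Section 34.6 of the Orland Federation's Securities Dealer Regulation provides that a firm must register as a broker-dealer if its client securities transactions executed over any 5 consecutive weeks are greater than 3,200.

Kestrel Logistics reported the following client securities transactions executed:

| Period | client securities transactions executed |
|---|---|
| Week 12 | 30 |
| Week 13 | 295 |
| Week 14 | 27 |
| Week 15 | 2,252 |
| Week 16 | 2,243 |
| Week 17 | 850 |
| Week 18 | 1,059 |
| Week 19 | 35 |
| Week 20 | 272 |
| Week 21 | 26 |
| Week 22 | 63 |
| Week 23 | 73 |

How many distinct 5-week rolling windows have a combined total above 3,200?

Week 12–Week 16: 30 + 295 + 27 + 2,252 + 2,243 = 4,847 (over)
Week 13–Week 17: 295 + 27 + 2,252 + 2,243 + 850 = 5,667 (over)
Week 14–Week 18: 27 + 2,252 + 2,243 + 850 + 1,059 = 6,431 (over)
Week 15–Week 19: 2,252 + 2,243 + 850 + 1,059 + 35 = 6,439 (over)
Week 16–Week 20: 2,243 + 850 + 1,059 + 35 + 272 = 4,459 (over)
Week 17–Week 21: 850 + 1,059 + 35 + 272 + 26 = 2,242 (under)
Week 18–Week 22: 1,059 + 35 + 272 + 26 + 63 = 1,455 (under)
Week 19–Week 23: 35 + 272 + 26 + 63 + 73 = 469 (under)
5 windows exceed the threshold.

5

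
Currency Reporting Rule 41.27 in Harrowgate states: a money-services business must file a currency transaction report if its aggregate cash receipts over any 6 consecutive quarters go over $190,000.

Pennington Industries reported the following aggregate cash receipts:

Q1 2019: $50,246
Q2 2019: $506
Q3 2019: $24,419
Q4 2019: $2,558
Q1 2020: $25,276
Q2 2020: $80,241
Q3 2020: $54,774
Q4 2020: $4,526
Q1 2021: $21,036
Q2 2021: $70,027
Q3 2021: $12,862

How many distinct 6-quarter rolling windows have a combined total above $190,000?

3

Q1 2019–Q2 2020: $50,246 + $506 + $24,419 + $2,558 + $25,276 + $80,241 = $183,246 (under)
Q2 2019–Q3 2020: $506 + $24,419 + $2,558 + $25,276 + $80,241 + $54,774 = $187,774 (under)
Q3 2019–Q4 2020: $24,419 + $2,558 + $25,276 + $80,241 + $54,774 + $4,526 = $191,794 (over)
Q4 2019–Q1 2021: $2,558 + $25,276 + $80,241 + $54,774 + $4,526 + $21,036 = $188,411 (under)
Q1 2020–Q2 2021: $25,276 + $80,241 + $54,774 + $4,526 + $21,036 + $70,027 = $255,880 (over)
Q2 2020–Q3 2021: $80,241 + $54,774 + $4,526 + $21,036 + $70,027 + $12,862 = $243,466 (over)
3 windows exceed the threshold.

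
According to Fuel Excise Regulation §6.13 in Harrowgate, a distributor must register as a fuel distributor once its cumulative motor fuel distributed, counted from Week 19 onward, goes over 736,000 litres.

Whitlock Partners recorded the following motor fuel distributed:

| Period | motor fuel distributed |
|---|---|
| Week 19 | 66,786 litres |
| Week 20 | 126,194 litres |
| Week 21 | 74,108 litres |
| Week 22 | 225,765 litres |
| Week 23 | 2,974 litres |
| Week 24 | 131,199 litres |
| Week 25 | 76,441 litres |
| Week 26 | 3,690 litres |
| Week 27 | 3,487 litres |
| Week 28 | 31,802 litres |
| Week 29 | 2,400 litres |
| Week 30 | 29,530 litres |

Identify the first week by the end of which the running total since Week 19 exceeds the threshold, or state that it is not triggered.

Week 28

Through Week 19: 66,786 litres
Through Week 20: 192,980 litres
Through Week 21: 267,088 litres
Through Week 22: 492,853 litres
Through Week 23: 495,827 litres
Through Week 24: 627,026 litres
Through Week 25: 703,467 litres
Through Week 26: 707,157 litres
Through Week 27: 710,644 litres
Through Week 28: 742,446 litres ← exceeds threshold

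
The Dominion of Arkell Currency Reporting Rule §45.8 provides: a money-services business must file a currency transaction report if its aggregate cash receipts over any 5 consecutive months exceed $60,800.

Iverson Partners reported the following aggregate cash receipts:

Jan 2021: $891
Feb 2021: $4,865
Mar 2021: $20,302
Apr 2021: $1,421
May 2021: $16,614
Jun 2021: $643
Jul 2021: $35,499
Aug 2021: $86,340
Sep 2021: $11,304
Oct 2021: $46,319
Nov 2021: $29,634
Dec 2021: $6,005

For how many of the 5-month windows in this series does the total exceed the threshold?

Jan 2021–May 2021: $891 + $4,865 + $20,302 + $1,421 + $16,614 = $44,093 (under)
Feb 2021–Jun 2021: $4,865 + $20,302 + $1,421 + $16,614 + $643 = $43,845 (under)
Mar 2021–Jul 2021: $20,302 + $1,421 + $16,614 + $643 + $35,499 = $74,479 (over)
Apr 2021–Aug 2021: $1,421 + $16,614 + $643 + $35,499 + $86,340 = $140,517 (over)
May 2021–Sep 2021: $16,614 + $643 + $35,499 + $86,340 + $11,304 = $150,400 (over)
Jun 2021–Oct 2021: $643 + $35,499 + $86,340 + $11,304 + $46,319 = $180,105 (over)
Jul 2021–Nov 2021: $35,499 + $86,340 + $11,304 + $46,319 + $29,634 = $209,096 (over)
Aug 2021–Dec 2021: $86,340 + $11,304 + $46,319 + $29,634 + $6,005 = $179,602 (over)
6 windows exceed the threshold.

6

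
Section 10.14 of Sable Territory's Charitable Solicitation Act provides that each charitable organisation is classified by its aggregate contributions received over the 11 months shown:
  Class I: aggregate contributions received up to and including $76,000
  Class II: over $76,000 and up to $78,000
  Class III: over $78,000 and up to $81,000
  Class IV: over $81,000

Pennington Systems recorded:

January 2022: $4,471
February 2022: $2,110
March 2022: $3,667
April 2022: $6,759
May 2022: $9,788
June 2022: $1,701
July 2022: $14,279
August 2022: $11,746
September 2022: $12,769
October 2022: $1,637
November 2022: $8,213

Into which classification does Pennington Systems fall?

Aggregate contributions received: $4,471 + $2,110 + $3,667 + $6,759 + $9,788 + $1,701 + $14,279 + $11,746 + $12,769 + $1,637 + $8,213 = $77,140.
$76,000 < $77,140 ≤ $78,000, so Class II applies.

Class II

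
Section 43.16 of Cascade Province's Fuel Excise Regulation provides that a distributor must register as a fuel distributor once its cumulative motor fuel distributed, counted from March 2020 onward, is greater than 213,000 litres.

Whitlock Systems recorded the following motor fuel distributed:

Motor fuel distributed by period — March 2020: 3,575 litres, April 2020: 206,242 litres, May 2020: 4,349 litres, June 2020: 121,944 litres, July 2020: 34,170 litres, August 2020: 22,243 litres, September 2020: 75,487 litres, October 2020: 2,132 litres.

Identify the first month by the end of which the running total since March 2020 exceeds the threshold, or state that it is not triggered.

Through March 2020: 3,575 litres
Through April 2020: 209,817 litres
Through May 2020: 214,166 litres ← exceeds threshold

May 2020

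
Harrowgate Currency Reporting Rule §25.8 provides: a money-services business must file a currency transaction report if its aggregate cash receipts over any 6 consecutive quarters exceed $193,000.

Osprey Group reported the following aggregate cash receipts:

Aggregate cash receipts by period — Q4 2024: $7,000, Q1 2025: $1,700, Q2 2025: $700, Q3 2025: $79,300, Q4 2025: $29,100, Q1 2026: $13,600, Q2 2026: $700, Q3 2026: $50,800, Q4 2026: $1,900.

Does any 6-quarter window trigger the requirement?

No

Q4 2024–Q1 2026: $7,000 + $1,700 + $700 + $79,300 + $29,100 + $13,600 = $131,400 (under)
Q1 2025–Q2 2026: $1,700 + $700 + $79,300 + $29,100 + $13,600 + $700 = $125,100 (under)
Q2 2025–Q3 2026: $700 + $79,300 + $29,100 + $13,600 + $700 + $50,800 = $174,200 (under)
Q3 2025–Q4 2026: $79,300 + $29,100 + $13,600 + $700 + $50,800 + $1,900 = $175,400 (under)
No window exceeds $193,000.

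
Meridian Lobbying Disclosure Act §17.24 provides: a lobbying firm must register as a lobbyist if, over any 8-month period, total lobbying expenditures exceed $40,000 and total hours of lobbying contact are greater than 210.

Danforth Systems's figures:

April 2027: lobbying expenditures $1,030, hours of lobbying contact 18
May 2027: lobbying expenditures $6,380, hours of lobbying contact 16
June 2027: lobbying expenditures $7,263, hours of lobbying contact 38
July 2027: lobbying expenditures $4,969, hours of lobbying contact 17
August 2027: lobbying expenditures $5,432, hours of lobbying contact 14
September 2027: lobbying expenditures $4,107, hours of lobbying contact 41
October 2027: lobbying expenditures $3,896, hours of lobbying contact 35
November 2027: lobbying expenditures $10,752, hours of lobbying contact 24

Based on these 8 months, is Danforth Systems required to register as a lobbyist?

Total lobbying expenditures: $1,030 + $6,380 + $7,263 + $4,969 + $5,432 + $4,107 + $3,896 + $10,752 = $43,829 (> $40,000).
Total hours of lobbying contact: 18 + 16 + 38 + 17 + 14 + 41 + 35 + 24 = 203 (≤ 210).
The test is 'and': the rule requires both, and at least one is not exceeded.

No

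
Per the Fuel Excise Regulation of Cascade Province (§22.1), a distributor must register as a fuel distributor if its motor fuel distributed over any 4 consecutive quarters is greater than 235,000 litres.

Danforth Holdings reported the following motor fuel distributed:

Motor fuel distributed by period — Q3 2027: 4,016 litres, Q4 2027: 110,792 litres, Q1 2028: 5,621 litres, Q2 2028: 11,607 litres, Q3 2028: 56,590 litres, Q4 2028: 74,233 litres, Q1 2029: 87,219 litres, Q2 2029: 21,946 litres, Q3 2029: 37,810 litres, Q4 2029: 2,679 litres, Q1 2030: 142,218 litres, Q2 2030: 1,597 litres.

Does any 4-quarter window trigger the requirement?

Q3 2027–Q2 2028: 4,016 litres + 110,792 litres + 5,621 litres + 11,607 litres = 132,036 litres (under)
Q4 2027–Q3 2028: 110,792 litres + 5,621 litres + 11,607 litres + 56,590 litres = 184,610 litres (under)
Q1 2028–Q4 2028: 5,621 litres + 11,607 litres + 56,590 litres + 74,233 litres = 148,051 litres (under)
Q2 2028–Q1 2029: 11,607 litres + 56,590 litres + 74,233 litres + 87,219 litres = 229,649 litres (under)
Q3 2028–Q2 2029: 56,590 litres + 74,233 litres + 87,219 litres + 21,946 litres = 239,988 litres (over)
Q4 2028–Q3 2029: 74,233 litres + 87,219 litres + 21,946 litres + 37,810 litres = 221,208 litres (under)
Q1 2029–Q4 2029: 87,219 litres + 21,946 litres + 37,810 litres + 2,679 litres = 149,654 litres (under)
Q2 2029–Q1 2030: 21,946 litres + 37,810 litres + 2,679 litres + 142,218 litres = 204,653 litres (under)
Q3 2029–Q2 2030: 37,810 litres + 2,679 litres + 142,218 litres + 1,597 litres = 184,304 litres (under)
At least one window exceeds 235,000 litres.

Yes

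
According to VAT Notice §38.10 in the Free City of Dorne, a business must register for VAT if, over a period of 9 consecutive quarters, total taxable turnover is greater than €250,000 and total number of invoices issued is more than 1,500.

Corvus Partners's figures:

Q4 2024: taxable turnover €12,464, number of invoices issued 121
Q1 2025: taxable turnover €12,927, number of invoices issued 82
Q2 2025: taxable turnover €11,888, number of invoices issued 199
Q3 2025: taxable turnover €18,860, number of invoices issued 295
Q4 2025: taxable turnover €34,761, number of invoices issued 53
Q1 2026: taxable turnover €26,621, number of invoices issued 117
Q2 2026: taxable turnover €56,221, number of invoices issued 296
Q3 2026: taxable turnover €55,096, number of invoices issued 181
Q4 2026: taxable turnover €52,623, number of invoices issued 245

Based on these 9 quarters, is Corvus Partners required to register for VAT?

Yes

Total taxable turnover: €12,464 + €12,927 + €11,888 + €18,860 + €34,761 + €26,621 + €56,221 + €55,096 + €52,623 = €281,461 (> €250,000).
Total number of invoices issued: 121 + 82 + 199 + 295 + 53 + 117 + 296 + 181 + 245 = 1,589 (> 1,500).
The test is 'and': both thresholds are exceeded.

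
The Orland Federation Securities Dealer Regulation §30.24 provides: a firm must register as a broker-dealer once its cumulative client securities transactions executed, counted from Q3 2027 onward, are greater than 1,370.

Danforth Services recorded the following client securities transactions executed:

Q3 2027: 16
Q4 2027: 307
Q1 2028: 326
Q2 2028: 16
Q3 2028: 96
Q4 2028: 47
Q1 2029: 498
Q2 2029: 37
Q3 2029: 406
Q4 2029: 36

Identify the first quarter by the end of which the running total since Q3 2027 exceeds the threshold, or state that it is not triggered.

Through Q3 2027: 16
Through Q4 2027: 323
Through Q1 2028: 649
Through Q2 2028: 665
Through Q3 2028: 761
Through Q4 2028: 808
Through Q1 2029: 1,306
Through Q2 2029: 1,343
Through Q3 2029: 1,749 ← exceeds threshold

Q3 2029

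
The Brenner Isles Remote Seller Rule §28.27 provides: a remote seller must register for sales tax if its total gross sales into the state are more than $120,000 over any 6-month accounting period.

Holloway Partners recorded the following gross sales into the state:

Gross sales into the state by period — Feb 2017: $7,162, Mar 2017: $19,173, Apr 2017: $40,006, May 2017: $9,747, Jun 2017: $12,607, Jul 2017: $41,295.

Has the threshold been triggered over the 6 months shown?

Total gross sales into the state: $7,162 + $19,173 + $40,006 + $9,747 + $12,607 + $41,295 = $129,990.
$129,990 > $120,000, so the threshold is exceeded.

Yes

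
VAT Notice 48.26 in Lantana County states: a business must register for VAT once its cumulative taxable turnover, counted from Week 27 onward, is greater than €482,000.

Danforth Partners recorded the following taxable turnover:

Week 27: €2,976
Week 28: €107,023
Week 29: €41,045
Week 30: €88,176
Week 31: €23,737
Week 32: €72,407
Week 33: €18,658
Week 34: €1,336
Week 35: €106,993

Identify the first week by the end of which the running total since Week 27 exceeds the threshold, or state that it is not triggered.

Through Week 27: €2,976
Through Week 28: €109,999
Through Week 29: €151,044
Through Week 30: €239,220
Through Week 31: €262,957
Through Week 32: €335,364
Through Week 33: €354,022
Through Week 34: €355,358
Through Week 35: €462,351
Final cumulative total €462,351 ≤ €482,000; the threshold is never exceeded.

Not triggered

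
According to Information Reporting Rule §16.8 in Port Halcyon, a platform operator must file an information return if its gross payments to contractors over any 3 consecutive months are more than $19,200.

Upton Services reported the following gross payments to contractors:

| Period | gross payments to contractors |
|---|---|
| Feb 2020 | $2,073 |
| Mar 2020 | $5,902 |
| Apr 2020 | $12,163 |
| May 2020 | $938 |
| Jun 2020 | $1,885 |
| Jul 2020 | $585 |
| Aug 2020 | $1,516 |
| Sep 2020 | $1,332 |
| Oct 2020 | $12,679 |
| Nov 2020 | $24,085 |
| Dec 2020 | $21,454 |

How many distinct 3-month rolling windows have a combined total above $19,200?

Feb 2020–Apr 2020: $2,073 + $5,902 + $12,163 = $20,138 (over)
Mar 2020–May 2020: $5,902 + $12,163 + $938 = $19,003 (under)
Apr 2020–Jun 2020: $12,163 + $938 + $1,885 = $14,986 (under)
May 2020–Jul 2020: $938 + $1,885 + $585 = $3,408 (under)
Jun 2020–Aug 2020: $1,885 + $585 + $1,516 = $3,986 (under)
Jul 2020–Sep 2020: $585 + $1,516 + $1,332 = $3,433 (under)
Aug 2020–Oct 2020: $1,516 + $1,332 + $12,679 = $15,527 (under)
Sep 2020–Nov 2020: $1,332 + $12,679 + $24,085 = $38,096 (over)
Oct 2020–Dec 2020: $12,679 + $24,085 + $21,454 = $58,218 (over)
3 windows exceed the threshold.

3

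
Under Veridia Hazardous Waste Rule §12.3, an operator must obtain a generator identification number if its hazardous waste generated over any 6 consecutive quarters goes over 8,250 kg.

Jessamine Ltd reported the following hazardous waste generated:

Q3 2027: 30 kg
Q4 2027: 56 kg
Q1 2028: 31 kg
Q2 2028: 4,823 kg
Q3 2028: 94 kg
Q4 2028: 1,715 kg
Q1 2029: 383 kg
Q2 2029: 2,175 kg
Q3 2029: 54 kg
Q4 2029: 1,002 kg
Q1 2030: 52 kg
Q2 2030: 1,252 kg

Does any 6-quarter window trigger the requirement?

Yes

Q3 2027–Q4 2028: 30 kg + 56 kg + 31 kg + 4,823 kg + 94 kg + 1,715 kg = 6,749 kg (under)
Q4 2027–Q1 2029: 56 kg + 31 kg + 4,823 kg + 94 kg + 1,715 kg + 383 kg = 7,102 kg (under)
Q1 2028–Q2 2029: 31 kg + 4,823 kg + 94 kg + 1,715 kg + 383 kg + 2,175 kg = 9,221 kg (over)
Q2 2028–Q3 2029: 4,823 kg + 94 kg + 1,715 kg + 383 kg + 2,175 kg + 54 kg = 9,244 kg (over)
Q3 2028–Q4 2029: 94 kg + 1,715 kg + 383 kg + 2,175 kg + 54 kg + 1,002 kg = 5,423 kg (under)
Q4 2028–Q1 2030: 1,715 kg + 383 kg + 2,175 kg + 54 kg + 1,002 kg + 52 kg = 5,381 kg (under)
Q1 2029–Q2 2030: 383 kg + 2,175 kg + 54 kg + 1,002 kg + 52 kg + 1,252 kg = 4,918 kg (under)
At least one window exceeds 8,250 kg.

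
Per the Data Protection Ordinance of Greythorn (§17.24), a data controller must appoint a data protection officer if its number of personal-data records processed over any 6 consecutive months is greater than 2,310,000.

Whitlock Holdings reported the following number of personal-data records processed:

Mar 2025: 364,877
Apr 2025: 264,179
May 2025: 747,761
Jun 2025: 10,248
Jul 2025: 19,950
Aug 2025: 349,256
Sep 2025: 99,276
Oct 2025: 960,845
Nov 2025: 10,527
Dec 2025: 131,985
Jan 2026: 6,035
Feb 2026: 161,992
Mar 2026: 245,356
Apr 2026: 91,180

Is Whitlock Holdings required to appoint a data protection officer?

No

Mar 2025–Aug 2025: 364,877 + 264,179 + 747,761 + 10,248 + 19,950 + 349,256 = 1,756,271 (under)
Apr 2025–Sep 2025: 264,179 + 747,761 + 10,248 + 19,950 + 349,256 + 99,276 = 1,490,670 (under)
May 2025–Oct 2025: 747,761 + 10,248 + 19,950 + 349,256 + 99,276 + 960,845 = 2,187,336 (under)
Jun 2025–Nov 2025: 10,248 + 19,950 + 349,256 + 99,276 + 960,845 + 10,527 = 1,450,102 (under)
Jul 2025–Dec 2025: 19,950 + 349,256 + 99,276 + 960,845 + 10,527 + 131,985 = 1,571,839 (under)
Aug 2025–Jan 2026: 349,256 + 99,276 + 960,845 + 10,527 + 131,985 + 6,035 = 1,557,924 (under)
Sep 2025–Feb 2026: 99,276 + 960,845 + 10,527 + 131,985 + 6,035 + 161,992 = 1,370,660 (under)
Oct 2025–Mar 2026: 960,845 + 10,527 + 131,985 + 6,035 + 161,992 + 245,356 = 1,516,740 (under)
Nov 2025–Apr 2026: 10,527 + 131,985 + 6,035 + 161,992 + 245,356 + 91,180 = 647,075 (under)
No window exceeds 2,310,000.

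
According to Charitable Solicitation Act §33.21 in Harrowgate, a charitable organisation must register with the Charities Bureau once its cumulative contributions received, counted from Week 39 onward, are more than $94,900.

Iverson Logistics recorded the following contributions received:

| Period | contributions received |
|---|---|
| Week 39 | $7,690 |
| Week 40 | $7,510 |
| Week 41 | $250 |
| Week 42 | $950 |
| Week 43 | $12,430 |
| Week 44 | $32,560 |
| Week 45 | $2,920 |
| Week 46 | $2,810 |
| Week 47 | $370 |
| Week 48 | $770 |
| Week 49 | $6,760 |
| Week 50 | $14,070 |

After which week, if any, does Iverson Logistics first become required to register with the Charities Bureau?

Through Week 39: $7,690
Through Week 40: $15,200
Through Week 41: $15,450
Through Week 42: $16,400
Through Week 43: $28,830
Through Week 44: $61,390
Through Week 45: $64,310
Through Week 46: $67,120
Through Week 47: $67,490
Through Week 48: $68,260
Through Week 49: $75,020
Through Week 50: $89,090
Final cumulative total $89,090 ≤ $94,900; the threshold is never exceeded.

Not triggered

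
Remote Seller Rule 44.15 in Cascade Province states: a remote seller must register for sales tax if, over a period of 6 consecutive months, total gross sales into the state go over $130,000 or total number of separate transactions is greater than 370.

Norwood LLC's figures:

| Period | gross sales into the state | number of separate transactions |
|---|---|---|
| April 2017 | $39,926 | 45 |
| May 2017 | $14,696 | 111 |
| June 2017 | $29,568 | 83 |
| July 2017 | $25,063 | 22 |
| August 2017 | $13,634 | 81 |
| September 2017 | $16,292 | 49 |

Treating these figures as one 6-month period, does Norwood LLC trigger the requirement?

Yes

Total gross sales into the state: $39,926 + $14,696 + $29,568 + $25,063 + $13,634 + $16,292 = $139,179 (> $130,000).
Total number of separate transactions: 45 + 111 + 83 + 22 + 81 + 49 = 391 (> 370).
The test is 'or': at least one threshold is exceeded.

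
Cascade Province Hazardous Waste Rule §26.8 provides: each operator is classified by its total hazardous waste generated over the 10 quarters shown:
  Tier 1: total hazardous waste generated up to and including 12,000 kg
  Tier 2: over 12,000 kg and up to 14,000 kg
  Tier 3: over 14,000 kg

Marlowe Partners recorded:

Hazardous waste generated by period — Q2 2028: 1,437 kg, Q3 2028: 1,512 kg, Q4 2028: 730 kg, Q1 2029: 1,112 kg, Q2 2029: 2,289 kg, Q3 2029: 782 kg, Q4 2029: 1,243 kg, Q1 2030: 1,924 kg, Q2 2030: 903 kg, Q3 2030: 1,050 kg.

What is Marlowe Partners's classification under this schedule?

Total hazardous waste generated: 1,437 kg + 1,512 kg + 730 kg + 1,112 kg + 2,289 kg + 782 kg + 1,243 kg + 1,924 kg + 903 kg + 1,050 kg = 12,982 kg.
12,000 kg < 12,982 kg ≤ 14,000 kg, so Tier 2 applies.

Tier 2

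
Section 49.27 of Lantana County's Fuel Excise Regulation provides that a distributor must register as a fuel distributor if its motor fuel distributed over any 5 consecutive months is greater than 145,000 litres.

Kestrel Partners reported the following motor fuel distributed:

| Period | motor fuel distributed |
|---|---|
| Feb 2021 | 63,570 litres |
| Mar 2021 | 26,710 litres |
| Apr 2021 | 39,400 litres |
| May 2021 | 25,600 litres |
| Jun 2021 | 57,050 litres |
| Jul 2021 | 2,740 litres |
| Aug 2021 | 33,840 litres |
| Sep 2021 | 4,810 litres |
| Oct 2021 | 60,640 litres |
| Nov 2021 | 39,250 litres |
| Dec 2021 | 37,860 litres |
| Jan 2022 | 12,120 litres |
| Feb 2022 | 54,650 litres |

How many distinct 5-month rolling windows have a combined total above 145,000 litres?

7

Feb 2021–Jun 2021: 63,570 litres + 26,710 litres + 39,400 litres + 25,600 litres + 57,050 litres = 212,330 litres (over)
Mar 2021–Jul 2021: 26,710 litres + 39,400 litres + 25,600 litres + 57,050 litres + 2,740 litres = 151,500 litres (over)
Apr 2021–Aug 2021: 39,400 litres + 25,600 litres + 57,050 litres + 2,740 litres + 33,840 litres = 158,630 litres (over)
May 2021–Sep 2021: 25,600 litres + 57,050 litres + 2,740 litres + 33,840 litres + 4,810 litres = 124,040 litres (under)
Jun 2021–Oct 2021: 57,050 litres + 2,740 litres + 33,840 litres + 4,810 litres + 60,640 litres = 159,080 litres (over)
Jul 2021–Nov 2021: 2,740 litres + 33,840 litres + 4,810 litres + 60,640 litres + 39,250 litres = 141,280 litres (under)
Aug 2021–Dec 2021: 33,840 litres + 4,810 litres + 60,640 litres + 39,250 litres + 37,860 litres = 176,400 litres (over)
Sep 2021–Jan 2022: 4,810 litres + 60,640 litres + 39,250 litres + 37,860 litres + 12,120 litres = 154,680 litres (over)
Oct 2021–Feb 2022: 60,640 litres + 39,250 litres + 37,860 litres + 12,120 litres + 54,650 litres = 204,520 litres (over)
7 windows exceed the threshold.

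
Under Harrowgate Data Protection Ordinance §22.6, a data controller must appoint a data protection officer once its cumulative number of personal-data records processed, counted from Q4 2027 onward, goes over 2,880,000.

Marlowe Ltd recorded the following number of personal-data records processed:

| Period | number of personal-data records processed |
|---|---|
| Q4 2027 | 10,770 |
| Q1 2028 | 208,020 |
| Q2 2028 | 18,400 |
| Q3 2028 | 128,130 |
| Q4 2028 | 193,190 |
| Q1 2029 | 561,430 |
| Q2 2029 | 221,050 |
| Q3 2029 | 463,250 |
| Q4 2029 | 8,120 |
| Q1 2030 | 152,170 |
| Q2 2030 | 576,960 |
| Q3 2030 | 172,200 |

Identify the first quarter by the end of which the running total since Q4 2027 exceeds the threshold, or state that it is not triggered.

Not triggered

Through Q4 2027: 10,770
Through Q1 2028: 218,790
Through Q2 2028: 237,190
Through Q3 2028: 365,320
Through Q4 2028: 558,510
Through Q1 2029: 1,119,940
Through Q2 2029: 1,340,990
Through Q3 2029: 1,804,240
Through Q4 2029: 1,812,360
Through Q1 2030: 1,964,530
Through Q2 2030: 2,541,490
Through Q3 2030: 2,713,690
Final cumulative total 2,713,690 ≤ 2,880,000; the threshold is never exceeded.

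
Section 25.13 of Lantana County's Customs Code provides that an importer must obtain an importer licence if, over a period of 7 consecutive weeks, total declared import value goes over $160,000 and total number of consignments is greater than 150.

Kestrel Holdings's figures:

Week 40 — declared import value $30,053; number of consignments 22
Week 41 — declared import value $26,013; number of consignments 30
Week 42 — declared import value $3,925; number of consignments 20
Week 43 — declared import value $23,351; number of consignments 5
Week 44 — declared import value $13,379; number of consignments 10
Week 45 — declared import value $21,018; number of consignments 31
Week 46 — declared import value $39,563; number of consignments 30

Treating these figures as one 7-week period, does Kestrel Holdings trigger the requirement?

No

Total declared import value: $30,053 + $26,013 + $3,925 + $23,351 + $13,379 + $21,018 + $39,563 = $157,302 (≤ $160,000).
Total number of consignments: 22 + 30 + 20 + 5 + 10 + 31 + 30 = 148 (≤ 150).
The test is 'and': the rule requires both, and at least one is not exceeded.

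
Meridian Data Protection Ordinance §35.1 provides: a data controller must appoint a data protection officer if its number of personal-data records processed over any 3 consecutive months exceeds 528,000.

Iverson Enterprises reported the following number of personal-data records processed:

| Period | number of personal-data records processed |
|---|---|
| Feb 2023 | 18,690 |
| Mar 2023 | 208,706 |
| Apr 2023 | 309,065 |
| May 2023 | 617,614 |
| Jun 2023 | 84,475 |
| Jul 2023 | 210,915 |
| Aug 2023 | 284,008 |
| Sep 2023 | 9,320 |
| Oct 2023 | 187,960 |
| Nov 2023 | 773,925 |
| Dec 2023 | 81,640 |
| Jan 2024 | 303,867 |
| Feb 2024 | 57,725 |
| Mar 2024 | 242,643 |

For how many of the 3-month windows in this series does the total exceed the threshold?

Feb 2023–Apr 2023: 18,690 + 208,706 + 309,065 = 536,461 (over)
Mar 2023–May 2023: 208,706 + 309,065 + 617,614 = 1,135,385 (over)
Apr 2023–Jun 2023: 309,065 + 617,614 + 84,475 = 1,011,154 (over)
May 2023–Jul 2023: 617,614 + 84,475 + 210,915 = 913,004 (over)
Jun 2023–Aug 2023: 84,475 + 210,915 + 284,008 = 579,398 (over)
Jul 2023–Sep 2023: 210,915 + 284,008 + 9,320 = 504,243 (under)
Aug 2023–Oct 2023: 284,008 + 9,320 + 187,960 = 481,288 (under)
Sep 2023–Nov 2023: 9,320 + 187,960 + 773,925 = 971,205 (over)
Oct 2023–Dec 2023: 187,960 + 773,925 + 81,640 = 1,043,525 (over)
Nov 2023–Jan 2024: 773,925 + 81,640 + 303,867 = 1,159,432 (over)
Dec 2023–Feb 2024: 81,640 + 303,867 + 57,725 = 443,232 (under)
Jan 2024–Mar 2024: 303,867 + 57,725 + 242,643 = 604,235 (over)
9 windows exceed the threshold.

9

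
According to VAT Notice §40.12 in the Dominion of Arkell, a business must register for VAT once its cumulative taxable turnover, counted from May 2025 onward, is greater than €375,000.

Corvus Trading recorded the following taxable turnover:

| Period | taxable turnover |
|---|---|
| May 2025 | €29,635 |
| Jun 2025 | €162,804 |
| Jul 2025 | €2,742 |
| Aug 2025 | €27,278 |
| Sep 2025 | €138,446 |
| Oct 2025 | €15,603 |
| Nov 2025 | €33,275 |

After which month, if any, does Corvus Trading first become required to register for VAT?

Oct 2025

Through May 2025: €29,635
Through Jun 2025: €192,439
Through Jul 2025: €195,181
Through Aug 2025: €222,459
Through Sep 2025: €360,905
Through Oct 2025: €376,508 ← exceeds threshold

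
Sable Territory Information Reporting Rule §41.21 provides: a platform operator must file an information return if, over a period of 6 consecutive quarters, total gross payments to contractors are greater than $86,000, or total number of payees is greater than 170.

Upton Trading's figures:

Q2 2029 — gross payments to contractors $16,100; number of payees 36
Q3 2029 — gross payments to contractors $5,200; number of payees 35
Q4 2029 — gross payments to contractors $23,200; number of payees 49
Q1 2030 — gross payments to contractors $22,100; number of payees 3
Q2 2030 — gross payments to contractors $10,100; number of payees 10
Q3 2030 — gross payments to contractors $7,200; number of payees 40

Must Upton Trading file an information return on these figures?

Total gross payments to contractors: $16,100 + $5,200 + $23,200 + $22,100 + $10,100 + $7,200 = $83,900 (≤ $86,000).
Total number of payees: 36 + 35 + 49 + 3 + 10 + 40 = 173 (> 170).
The test is 'or': at least one threshold is exceeded.

Yes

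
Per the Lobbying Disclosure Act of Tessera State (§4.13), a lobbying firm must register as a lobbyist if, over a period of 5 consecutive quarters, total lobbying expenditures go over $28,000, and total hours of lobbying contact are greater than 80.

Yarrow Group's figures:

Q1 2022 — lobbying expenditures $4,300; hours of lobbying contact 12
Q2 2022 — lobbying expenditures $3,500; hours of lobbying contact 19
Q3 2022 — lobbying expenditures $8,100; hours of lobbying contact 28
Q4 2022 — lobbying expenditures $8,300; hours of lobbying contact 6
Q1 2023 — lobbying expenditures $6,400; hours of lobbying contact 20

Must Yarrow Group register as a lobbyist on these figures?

Yes

Total lobbying expenditures: $4,300 + $3,500 + $8,100 + $8,300 + $6,400 = $30,600 (> $28,000).
Total hours of lobbying contact: 12 + 19 + 28 + 6 + 20 = 85 (> 80).
The test is 'and': both thresholds are exceeded.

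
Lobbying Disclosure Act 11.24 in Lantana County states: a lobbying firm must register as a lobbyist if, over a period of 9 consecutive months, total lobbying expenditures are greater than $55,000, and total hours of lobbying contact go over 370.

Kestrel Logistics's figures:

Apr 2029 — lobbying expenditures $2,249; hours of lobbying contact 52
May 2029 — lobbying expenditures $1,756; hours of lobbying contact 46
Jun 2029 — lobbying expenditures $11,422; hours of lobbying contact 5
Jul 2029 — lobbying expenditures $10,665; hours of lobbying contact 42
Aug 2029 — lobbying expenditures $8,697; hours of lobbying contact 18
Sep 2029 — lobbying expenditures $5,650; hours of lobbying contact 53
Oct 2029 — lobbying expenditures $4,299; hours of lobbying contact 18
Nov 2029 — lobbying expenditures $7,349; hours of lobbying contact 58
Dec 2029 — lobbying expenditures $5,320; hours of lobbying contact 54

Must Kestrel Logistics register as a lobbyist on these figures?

No

Total lobbying expenditures: $2,249 + $1,756 + $11,422 + $10,665 + $8,697 + $5,650 + $4,299 + $7,349 + $5,320 = $57,407 (> $55,000).
Total hours of lobbying contact: 52 + 46 + 5 + 42 + 18 + 53 + 18 + 58 + 54 = 346 (≤ 370).
The test is 'and': the rule requires both, and at least one is not exceeded.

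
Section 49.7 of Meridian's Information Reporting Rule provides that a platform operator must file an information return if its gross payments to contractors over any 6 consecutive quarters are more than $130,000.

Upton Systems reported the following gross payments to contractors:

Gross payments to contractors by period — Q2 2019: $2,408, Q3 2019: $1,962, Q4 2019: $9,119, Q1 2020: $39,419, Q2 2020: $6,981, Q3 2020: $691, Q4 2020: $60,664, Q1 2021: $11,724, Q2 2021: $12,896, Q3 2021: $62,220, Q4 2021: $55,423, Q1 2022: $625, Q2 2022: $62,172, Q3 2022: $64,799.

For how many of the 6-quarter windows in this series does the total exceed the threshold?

Q2 2019–Q3 2020: $2,408 + $1,962 + $9,119 + $39,419 + $6,981 + $691 = $60,580 (under)
Q3 2019–Q4 2020: $1,962 + $9,119 + $39,419 + $6,981 + $691 + $60,664 = $118,836 (under)
Q4 2019–Q1 2021: $9,119 + $39,419 + $6,981 + $691 + $60,664 + $11,724 = $128,598 (under)
Q1 2020–Q2 2021: $39,419 + $6,981 + $691 + $60,664 + $11,724 + $12,896 = $132,375 (over)
Q2 2020–Q3 2021: $6,981 + $691 + $60,664 + $11,724 + $12,896 + $62,220 = $155,176 (over)
Q3 2020–Q4 2021: $691 + $60,664 + $11,724 + $12,896 + $62,220 + $55,423 = $203,618 (over)
Q4 2020–Q1 2022: $60,664 + $11,724 + $12,896 + $62,220 + $55,423 + $625 = $203,552 (over)
Q1 2021–Q2 2022: $11,724 + $12,896 + $62,220 + $55,423 + $625 + $62,172 = $205,060 (over)
Q2 2021–Q3 2022: $12,896 + $62,220 + $55,423 + $625 + $62,172 + $64,799 = $258,135 (over)
6 windows exceed the threshold.

6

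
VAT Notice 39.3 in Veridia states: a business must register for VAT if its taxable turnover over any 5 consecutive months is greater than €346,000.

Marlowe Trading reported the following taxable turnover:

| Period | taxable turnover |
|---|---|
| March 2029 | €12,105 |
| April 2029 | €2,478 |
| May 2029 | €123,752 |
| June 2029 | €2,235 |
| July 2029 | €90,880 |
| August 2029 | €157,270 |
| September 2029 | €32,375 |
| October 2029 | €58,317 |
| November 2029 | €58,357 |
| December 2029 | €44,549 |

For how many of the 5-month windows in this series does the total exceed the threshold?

March 2029–July 2029: €12,105 + €2,478 + €123,752 + €2,235 + €90,880 = €231,450 (under)
April 2029–August 2029: €2,478 + €123,752 + €2,235 + €90,880 + €157,270 = €376,615 (over)
May 2029–September 2029: €123,752 + €2,235 + €90,880 + €157,270 + €32,375 = €406,512 (over)
June 2029–October 2029: €2,235 + €90,880 + €157,270 + €32,375 + €58,317 = €341,077 (under)
July 2029–November 2029: €90,880 + €157,270 + €32,375 + €58,317 + €58,357 = €397,199 (over)
August 2029–December 2029: €157,270 + €32,375 + €58,317 + €58,357 + €44,549 = €350,868 (over)
4 windows exceed the threshold.

4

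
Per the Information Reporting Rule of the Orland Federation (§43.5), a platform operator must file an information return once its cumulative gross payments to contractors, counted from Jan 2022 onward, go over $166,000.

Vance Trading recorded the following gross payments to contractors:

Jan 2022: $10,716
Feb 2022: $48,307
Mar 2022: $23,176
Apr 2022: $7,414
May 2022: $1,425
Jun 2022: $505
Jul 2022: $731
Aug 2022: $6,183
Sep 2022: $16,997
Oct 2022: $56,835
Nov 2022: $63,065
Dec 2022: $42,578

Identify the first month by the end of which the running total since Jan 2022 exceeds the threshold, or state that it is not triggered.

Oct 2022

Through Jan 2022: $10,716
Through Feb 2022: $59,023
Through Mar 2022: $82,199
Through Apr 2022: $89,613
Through May 2022: $91,038
Through Jun 2022: $91,543
Through Jul 2022: $92,274
Through Aug 2022: $98,457
Through Sep 2022: $115,454
Through Oct 2022: $172,289 ← exceeds threshold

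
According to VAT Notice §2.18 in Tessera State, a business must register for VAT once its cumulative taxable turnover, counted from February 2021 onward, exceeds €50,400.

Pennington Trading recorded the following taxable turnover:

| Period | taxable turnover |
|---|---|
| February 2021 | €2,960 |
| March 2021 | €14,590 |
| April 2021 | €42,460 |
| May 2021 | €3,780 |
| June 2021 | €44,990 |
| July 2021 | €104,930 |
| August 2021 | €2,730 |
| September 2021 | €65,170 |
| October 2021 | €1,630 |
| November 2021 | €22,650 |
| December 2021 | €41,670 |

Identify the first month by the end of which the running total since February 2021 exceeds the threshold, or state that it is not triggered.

Through February 2021: €2,960
Through March 2021: €17,550
Through April 2021: €60,010 ← exceeds threshold

April 2021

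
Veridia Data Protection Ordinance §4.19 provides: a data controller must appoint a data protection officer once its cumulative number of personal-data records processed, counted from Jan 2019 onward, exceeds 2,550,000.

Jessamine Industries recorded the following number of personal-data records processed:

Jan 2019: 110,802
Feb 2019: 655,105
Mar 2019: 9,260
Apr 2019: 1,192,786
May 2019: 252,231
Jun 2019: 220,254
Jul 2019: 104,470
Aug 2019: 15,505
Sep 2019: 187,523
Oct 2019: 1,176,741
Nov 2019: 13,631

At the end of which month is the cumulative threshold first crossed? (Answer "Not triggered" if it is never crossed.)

Aug 2019

Through Jan 2019: 110,802
Through Feb 2019: 765,907
Through Mar 2019: 775,167
Through Apr 2019: 1,967,953
Through May 2019: 2,220,184
Through Jun 2019: 2,440,438
Through Jul 2019: 2,544,908
Through Aug 2019: 2,560,413 ← exceeds threshold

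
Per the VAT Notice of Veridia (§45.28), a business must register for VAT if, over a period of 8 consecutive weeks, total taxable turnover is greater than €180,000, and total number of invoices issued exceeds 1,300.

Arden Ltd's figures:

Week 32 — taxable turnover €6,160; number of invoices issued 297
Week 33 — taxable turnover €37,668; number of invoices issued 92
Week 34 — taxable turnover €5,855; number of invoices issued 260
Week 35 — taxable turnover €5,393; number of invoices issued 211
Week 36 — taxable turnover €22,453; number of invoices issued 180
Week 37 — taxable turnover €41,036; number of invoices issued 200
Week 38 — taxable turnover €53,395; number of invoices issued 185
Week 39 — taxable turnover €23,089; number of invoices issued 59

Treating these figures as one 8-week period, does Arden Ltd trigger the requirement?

Total taxable turnover: €6,160 + €37,668 + €5,855 + €5,393 + €22,453 + €41,036 + €53,395 + €23,089 = €195,049 (> €180,000).
Total number of invoices issued: 297 + 92 + 260 + 211 + 180 + 200 + 185 + 59 = 1,484 (> 1,300).
The test is 'and': both thresholds are exceeded.

Yes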